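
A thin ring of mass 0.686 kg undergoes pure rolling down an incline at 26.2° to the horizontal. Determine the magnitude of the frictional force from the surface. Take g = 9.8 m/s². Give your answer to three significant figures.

The moment of inertia is MR², giving k ≡ I/(MR²) = 1.
Along the incline Mg sinθ − f = Ma, and torque about the center fR = Iα = kMR²(a/R) gives f = kMa.
Combining, a = g sinθ/(1+k) and f = kMa = kMg sinθ/(1+k).
f = 1 × 0.686 × 9.8 × sin26.2° / 2 ≈ 1.48 N.

f ≈ 1.48 N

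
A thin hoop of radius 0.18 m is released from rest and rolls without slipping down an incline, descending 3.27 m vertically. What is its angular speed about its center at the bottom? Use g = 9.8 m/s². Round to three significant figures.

With I = MR², the ratio k = I/(MR²) is 1.
Rolling without slipping gives ω = v/R, so the total kinetic energy is ½Mv² + ½Iω² = ½(1+k)Mv² = Mv².
Energy conservation Mgh = ½(1+k)Mv² gives v = √(2gh/(1+k)) = √(2 × 9.8 × 3.27 / 2) = 5.661 m/s.
The angular speed follows from ω = v/R = 5.661/0.18 ≈ 31.4 rad/s.

ω ≈ 31.4 rad/s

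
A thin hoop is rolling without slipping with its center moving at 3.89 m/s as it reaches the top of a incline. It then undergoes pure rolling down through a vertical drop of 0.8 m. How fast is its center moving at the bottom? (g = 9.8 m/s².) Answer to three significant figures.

For this body I = MR², i.e. k = I/(MR²) = 1.
Since it rolls without slipping, ω = v/R and KE = ½Mv² + ½Iω² = ½(1+k)Mv² = Mv².
Energy conservation: Mv₀² + Mgh = Mv², so v² = v₀² + 2gh/(1+k).
v = √(3.89² + 2×9.8×0.8/2) = √22.97 ≈ 4.79 m/s.

v ≈ 4.79 m/s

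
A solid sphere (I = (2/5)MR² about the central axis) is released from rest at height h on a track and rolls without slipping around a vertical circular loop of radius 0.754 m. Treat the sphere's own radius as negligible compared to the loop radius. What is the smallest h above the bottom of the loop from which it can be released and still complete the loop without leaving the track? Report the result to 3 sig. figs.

h_min ≈ 2.04 m

The moment of inertia is (2/5)MR², giving k ≡ I/(MR²) = 0.4.
At the top, contact is just lost when gravity alone supplies the centripetal force: Mg = Mv_top²/r, i.e. v_top² = gr.
With ω = v/R, the kinetic energy at speed v is ½(1+k)Mv² = (7/10)Mv².
Energy conservation from release (height h) to the top (height 2r): Mgh = Mg(2r) + (7/10)M·gr.
Thus h_min = 2r + (1+k)r/2 = r(2 + 1.4/2) = 0.754 × 2.7 ≈ 2.04 m.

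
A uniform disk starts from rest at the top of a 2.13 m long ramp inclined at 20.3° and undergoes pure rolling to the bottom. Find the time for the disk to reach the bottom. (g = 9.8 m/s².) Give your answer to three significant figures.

With I = (1/2)MR², the ratio k = I/(MR²) is 0.5.
Translational: Mg sinθ − f = Ma. Rotational about the CM: fR = Iα = kMRa, so f = kMa.
Hence a = g sinθ/(1+k) = 9.8×sin20.3°/1.5 = 2.267 m/s².
With constant a from rest, t = √(2L/a) = √(2·2.13/2.267) ≈ 1.37 s.

t ≈ 1.37 s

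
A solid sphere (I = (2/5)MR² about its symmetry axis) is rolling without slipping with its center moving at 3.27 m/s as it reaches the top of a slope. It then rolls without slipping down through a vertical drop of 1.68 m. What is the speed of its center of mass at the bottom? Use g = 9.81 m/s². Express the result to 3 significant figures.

v ≈ 5.85 m/s

Here I = (2/5)MR², so the shape factor k = I/(MR²) = 0.4.
The rolling condition ω = v/R makes the rotational term ½I(v/R)² = ½kMv², so KE_total = ½(1+k)Mv² = (7/10)Mv².
Conserving energy between top and bottom: (7/10)Mv² = (7/10)Mv₀² + Mgh, hence v² = v₀² + 2gh/(1+k).
v = √(3.27² + 2×9.81×1.68/1.4) = √34.24 ≈ 5.85 m/s.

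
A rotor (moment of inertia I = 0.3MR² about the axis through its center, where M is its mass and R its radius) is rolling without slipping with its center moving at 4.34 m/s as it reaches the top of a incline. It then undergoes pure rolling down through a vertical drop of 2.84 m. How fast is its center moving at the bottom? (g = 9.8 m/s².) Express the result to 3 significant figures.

With I = 0.3MR², the ratio k = I/(MR²) is 0.3.
Pure rolling means v = ωR; then KE = ½Mv² + ½I(v/R)² = ½(1+k)Mv² = (13/20)Mv².
Energy conservation: (13/20)Mv₀² + Mgh = (13/20)Mv², so v² = v₀² + 2gh/(1+k).
v = √(4.34² + 2×9.8×2.84/1.3) = √61.65 ≈ 7.85 m/s.

v ≈ 7.85 m/s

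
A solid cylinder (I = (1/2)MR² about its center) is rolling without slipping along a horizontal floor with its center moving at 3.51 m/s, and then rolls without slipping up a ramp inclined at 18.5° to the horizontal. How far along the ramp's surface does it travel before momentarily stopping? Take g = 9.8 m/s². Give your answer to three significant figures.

d ≈ 2.97 m

With I = (1/2)MR², the ratio k = I/(MR²) is 0.5.
Pure rolling means v = ωR; then KE = ½Mv² + ½I(v/R)² = ½(1+k)Mv² = (3/4)Mv².
Setting this equal to Mgh gives the vertical rise h = (1+k)v₀²/(2g) = 1.5×3.51²/(2×9.8) = 0.9429 m.
Along the incline, d = h/sinθ = 0.9429/sin18.5° ≈ 2.97 m.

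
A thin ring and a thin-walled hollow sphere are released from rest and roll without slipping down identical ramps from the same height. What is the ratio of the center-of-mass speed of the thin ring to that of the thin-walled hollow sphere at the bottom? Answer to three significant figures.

Each satisfies Mgh = ½(1+k)Mv² with k = I/(MR²), so v ∝ 1/√(1+k).
For the thin ring k = 1; for the thin-walled hollow sphere k = 2/3.
v₁/v₂ = √((1+k₂)/(1+k₁)) = √(1.667/2) ≈ 0.913.

v_ratio ≈ 0.913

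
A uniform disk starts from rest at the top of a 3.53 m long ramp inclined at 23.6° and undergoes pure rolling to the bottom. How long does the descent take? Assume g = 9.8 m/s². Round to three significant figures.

Here I = (1/2)MR², so the shape factor k = I/(MR²) = 0.5.
Along the incline Mg sinθ − f = Ma, and torque about the center fR = Iα = kMR²(a/R) gives f = kMa.
Hence a = g sinθ/(1+k) = 9.8×sin23.6°/1.5 = 2.616 m/s².
Starting from rest, L = ½at², so t = √(2L/a) = √(2×3.53/2.616) ≈ 1.64 s.

t ≈ 1.64 s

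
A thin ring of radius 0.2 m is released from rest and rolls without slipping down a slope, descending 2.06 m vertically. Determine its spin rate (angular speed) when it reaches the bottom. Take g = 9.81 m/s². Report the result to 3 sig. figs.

ω ≈ 22.5 rad/s

Here I = MR², so the shape factor k = I/(MR²) = 1.
Rolling without slipping gives ω = v/R, so the total kinetic energy is ½Mv² + ½Iω² = ½(1+k)Mv² = Mv².
Energy conservation Mgh = ½(1+k)Mv² gives v = √(2gh/(1+k)) = √(2 × 9.81 × 2.06 / 2) = 4.495 m/s.
The angular speed follows from ω = v/R = 4.495/0.2 ≈ 22.5 rad/s.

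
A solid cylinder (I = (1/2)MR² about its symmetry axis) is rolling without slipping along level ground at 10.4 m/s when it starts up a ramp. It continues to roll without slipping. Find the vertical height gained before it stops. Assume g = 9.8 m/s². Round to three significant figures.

Here I = (1/2)MR², so the shape factor k = I/(MR²) = 0.5.
The rolling condition ω = v/R makes the rotational term ½I(v/R)² = ½kMv², so KE_total = ½(1+k)Mv² = (3/4)Mv².
At the top the kinetic energy is zero, so (3/4)Mv₀² = Mgh.
Thus h = (1+k)v₀²/(2g) = 1.5 × 10.4² / (2 × 9.8) ≈ 8.28 m.

h ≈ 8.28 m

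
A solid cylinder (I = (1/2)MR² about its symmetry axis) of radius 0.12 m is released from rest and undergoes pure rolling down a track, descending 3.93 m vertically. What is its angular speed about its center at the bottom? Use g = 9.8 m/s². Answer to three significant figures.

ω ≈ 59.7 rad/s

The moment of inertia is (1/2)MR², giving k ≡ I/(MR²) = 0.5.
Since it rolls without slipping, ω = v/R and KE = ½Mv² + ½Iω² = ½(1+k)Mv² = (3/4)Mv².
Energy conservation Mgh = ½(1+k)Mv² gives v = √(2gh/(1+k)) = √(2 × 9.8 × 3.93 / 1.5) = 7.166 m/s.
Then ω = v/R = 7.166 / 0.12 ≈ 59.7 rad/s.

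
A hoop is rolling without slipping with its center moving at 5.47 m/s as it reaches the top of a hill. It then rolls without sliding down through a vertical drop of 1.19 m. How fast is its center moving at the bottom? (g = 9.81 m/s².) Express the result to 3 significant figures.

v ≈ 6.45 m/s

Here I = MR², so the shape factor k = I/(MR²) = 1.
Since it rolls without slipping, ω = v/R and KE = ½Mv² + ½Iω² = ½(1+k)Mv² = Mv².
Conserving energy between top and bottom: Mv² = Mv₀² + Mgh, hence v² = v₀² + 2gh/(1+k).
v = √(5.47² + 2×9.81×1.19/2) = √41.59 ≈ 6.45 m/s.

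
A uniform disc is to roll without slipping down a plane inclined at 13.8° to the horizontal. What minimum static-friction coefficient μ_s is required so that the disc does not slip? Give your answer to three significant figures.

The moment of inertia is (1/2)MR², giving k ≡ I/(MR²) = 0.5.
Along the incline Mg sinθ − f = Ma, and torque about the center fR = Iα = kMR²(a/R) gives f = kMa.
These give a = g sinθ/(1+k) and the required friction f = kMg sinθ/(1+k).
With N = Mg cosθ, the no-slip condition f ≤ μN gives μ_min = f/N = k tanθ/(1+k).
μ_min = 0.5 × tan13.8° / 1.5 ≈ 0.0819.

μ_min ≈ 0.0819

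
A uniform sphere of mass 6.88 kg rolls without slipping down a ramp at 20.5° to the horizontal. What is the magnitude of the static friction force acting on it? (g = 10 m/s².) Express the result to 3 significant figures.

Here I = (2/5)MR², so the shape factor k = I/(MR²) = 0.4.
Newton's second law down the slope: Mg sinθ − f = Ma. The torque equation fR = Iα (with α = a/R) gives f = kMa.
Combining, a = g sinθ/(1+k) and f = kMa = kMg sinθ/(1+k).
f = 0.4 × 6.88 × 10 × sin20.5° / 1.4 ≈ 6.88 N.

f ≈ 6.88 N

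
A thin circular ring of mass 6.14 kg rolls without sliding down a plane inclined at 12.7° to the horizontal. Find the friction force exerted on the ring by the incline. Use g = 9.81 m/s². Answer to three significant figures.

f ≈ 6.62 N

With I = MR², the ratio k = I/(MR²) is 1.
Newton's second law down the slope: Mg sinθ − f = Ma. The torque equation fR = Iα (with α = a/R) gives f = kMa.
Combining, a = g sinθ/(1+k) and f = kMa = kMg sinθ/(1+k).
f = 1 × 6.14 × 9.81 × sin12.7° / 2 ≈ 6.62 N.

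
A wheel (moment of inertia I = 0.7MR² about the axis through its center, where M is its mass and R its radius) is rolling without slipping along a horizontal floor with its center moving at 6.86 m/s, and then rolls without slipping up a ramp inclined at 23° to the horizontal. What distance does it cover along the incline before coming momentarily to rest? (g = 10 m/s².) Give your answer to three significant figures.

d ≈ 10.2 m

For this body I = 0.7MR², i.e. k = I/(MR²) = 0.7.
Since it rolls without slipping, ω = v/R and KE = ½Mv² + ½Iω² = ½(1+k)Mv² = (17/20)Mv².
Setting this equal to Mgh gives the vertical rise h = (1+k)v₀²/(2g) = 1.7×6.86²/(2×10) = 4 m.
The distance along the slope is d = h/sinθ = 4/sin23° ≈ 10.2 m.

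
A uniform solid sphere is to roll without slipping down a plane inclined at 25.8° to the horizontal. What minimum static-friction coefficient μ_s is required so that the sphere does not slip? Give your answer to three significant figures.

μ_min ≈ 0.138

Here I = (2/5)MR², so the shape factor k = I/(MR²) = 0.4.
Translational: Mg sinθ − f = Ma. Rotational about the CM: fR = Iα = kMRa, so f = kMa.
These give a = g sinθ/(1+k) and the required friction f = kMg sinθ/(1+k).
With N = Mg cosθ, the no-slip condition f ≤ μN gives μ_min = f/N = k tanθ/(1+k).
μ_min = 0.4 × tan25.8° / 1.4 ≈ 0.138.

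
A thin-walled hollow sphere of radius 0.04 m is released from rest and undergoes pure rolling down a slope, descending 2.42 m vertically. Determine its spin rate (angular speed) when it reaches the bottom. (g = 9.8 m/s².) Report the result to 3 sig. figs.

For this body I = (2/3)MR², i.e. k = I/(MR²) = 2/3.
The rolling condition ω = v/R makes the rotational term ½I(v/R)² = ½kMv², so KE_total = ½(1+k)Mv² = (5/6)Mv².
Energy conservation Mgh = ½(1+k)Mv² gives v = √(2gh/(1+k)) = √(2 × 9.8 × 2.42 / 1.667) = 5.335 m/s.
Then ω = v/R = 5.335 / 0.04 ≈ 133 rad/s.

ω ≈ 133 rad/s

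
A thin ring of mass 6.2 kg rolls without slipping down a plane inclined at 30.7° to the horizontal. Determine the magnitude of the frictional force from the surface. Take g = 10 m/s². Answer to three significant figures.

f ≈ 15.8 N

Here I = MR², so the shape factor k = I/(MR²) = 1.
Along the incline Mg sinθ − f = Ma, and torque about the center fR = Iα = kMR²(a/R) gives f = kMa.
Combining, a = g sinθ/(1+k) and f = kMa = kMg sinθ/(1+k).
f = 1 × 6.2 × 10 × sin30.7° / 2 ≈ 15.8 N.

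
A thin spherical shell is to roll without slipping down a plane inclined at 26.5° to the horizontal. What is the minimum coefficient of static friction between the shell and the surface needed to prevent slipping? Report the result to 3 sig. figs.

μ_min ≈ 0.199

For this body I = (2/3)MR², i.e. k = I/(MR²) = 2/3.
Translational: Mg sinθ − f = Ma. Rotational about the CM: fR = Iα = kMRa, so f = kMa.
These give a = g sinθ/(1+k) and the required friction f = kMg sinθ/(1+k).
The normal force is N = Mg cosθ, so μ_min = f/N = k tanθ/(1+k).
μ_min = (2/3) × tan26.5° / 1.667 ≈ 0.199.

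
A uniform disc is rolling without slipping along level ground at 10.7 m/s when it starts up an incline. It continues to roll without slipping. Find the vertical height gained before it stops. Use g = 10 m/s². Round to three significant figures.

With I = (1/2)MR², the ratio k = I/(MR²) is 0.5.
Rolling without slipping gives ω = v/R, so the total kinetic energy is ½Mv² + ½Iω² = ½(1+k)Mv² = (3/4)Mv².
All of this converts to potential energy at the highest point: (3/4)Mv₀² = Mgh.
Thus h = (1+k)v₀²/(2g) = 1.5 × 10.7² / (2 × 10) ≈ 8.59 m.

h ≈ 8.59 m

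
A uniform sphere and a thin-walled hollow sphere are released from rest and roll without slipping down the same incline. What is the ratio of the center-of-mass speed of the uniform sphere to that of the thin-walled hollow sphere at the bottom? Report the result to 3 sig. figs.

v_ratio ≈ 1.09

Each satisfies Mgh = ½(1+k)Mv² with k = I/(MR²), so v ∝ 1/√(1+k).
For the uniform sphere k = 0.4; for the thin-walled hollow sphere k = 2/3.
v₁/v₂ = √((1+k₂)/(1+k₁)) = √(1.667/1.4) ≈ 1.09.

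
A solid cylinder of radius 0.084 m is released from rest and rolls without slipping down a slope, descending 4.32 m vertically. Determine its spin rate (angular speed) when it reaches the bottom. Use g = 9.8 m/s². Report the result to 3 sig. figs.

ω ≈ 89.4 rad/s

With I = (1/2)MR², the ratio k = I/(MR²) is 0.5.
The rolling condition ω = v/R makes the rotational term ½I(v/R)² = ½kMv², so KE_total = ½(1+k)Mv² = (3/4)Mv².
Energy conservation Mgh = ½(1+k)Mv² gives v = √(2gh/(1+k)) = √(2 × 9.8 × 4.32 / 1.5) = 7.513 m/s.
Then ω = v/R = 7.513 / 0.084 ≈ 89.4 rad/s.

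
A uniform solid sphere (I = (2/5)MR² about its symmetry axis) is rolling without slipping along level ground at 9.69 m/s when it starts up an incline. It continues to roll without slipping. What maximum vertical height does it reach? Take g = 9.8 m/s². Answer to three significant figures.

For this body I = (2/5)MR², i.e. k = I/(MR²) = 0.4.
The rolling condition ω = v/R makes the rotational term ½I(v/R)² = ½kMv², so KE_total = ½(1+k)Mv² = (7/10)Mv².
All of this converts to potential energy at the highest point: (7/10)Mv₀² = Mgh.
Thus h = (1+k)v₀²/(2g) = 1.4 × 9.69² / (2 × 9.8) ≈ 6.71 m.

h ≈ 6.71 m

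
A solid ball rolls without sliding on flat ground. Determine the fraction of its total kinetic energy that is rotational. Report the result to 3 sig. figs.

fraction ≈ 0.286

With I = (2/5)MR², the ratio k = I/(MR²) is 0.4.
Since ω = v/R, the translational part is ½Mv² and the rotational part is ½I(v/R)² = ½kMv²; the total is ½(1+k)Mv².
The rotational fraction is therefore k/(1+k) = 0.4/1.4 ≈ 0.286.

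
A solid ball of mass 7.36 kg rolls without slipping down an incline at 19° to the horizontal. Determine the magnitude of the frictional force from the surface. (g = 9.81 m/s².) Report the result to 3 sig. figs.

f ≈ 6.72 N

The moment of inertia is (2/5)MR², giving k ≡ I/(MR²) = 0.4.
Newton's second law down the slope: Mg sinθ − f = Ma. The torque equation fR = Iα (with α = a/R) gives f = kMa.
Combining, a = g sinθ/(1+k) and f = kMa = kMg sinθ/(1+k).
f = 0.4 × 7.36 × 9.81 × sin19° / 1.4 ≈ 6.72 N.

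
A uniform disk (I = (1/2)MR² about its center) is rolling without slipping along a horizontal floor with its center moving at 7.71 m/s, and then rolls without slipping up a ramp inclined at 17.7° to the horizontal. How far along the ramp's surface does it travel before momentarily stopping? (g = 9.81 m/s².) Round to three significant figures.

d ≈ 14.9 m

With I = (1/2)MR², the ratio k = I/(MR²) is 0.5.
The rolling condition ω = v/R makes the rotational term ½I(v/R)² = ½kMv², so KE_total = ½(1+k)Mv² = (3/4)Mv².
Setting this equal to Mgh gives the vertical rise h = (1+k)v₀²/(2g) = 1.5×7.71²/(2×9.81) = 4.545 m.
Along the incline, d = h/sinθ = 4.545/sin17.7° ≈ 14.9 m.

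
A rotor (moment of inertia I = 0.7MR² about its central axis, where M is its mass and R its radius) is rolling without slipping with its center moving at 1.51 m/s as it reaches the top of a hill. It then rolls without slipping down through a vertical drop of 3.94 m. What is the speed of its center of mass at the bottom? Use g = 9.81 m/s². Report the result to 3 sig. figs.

v ≈ 6.91 m/s

Here I = 0.7MR², so the shape factor k = I/(MR²) = 0.7.
The rolling condition ω = v/R makes the rotational term ½I(v/R)² = ½kMv², so KE_total = ½(1+k)Mv² = (17/20)Mv².
Energy conservation: (17/20)Mv₀² + Mgh = (17/20)Mv², so v² = v₀² + 2gh/(1+k).
v = √(1.51² + 2×9.81×3.94/1.7) = √47.75 ≈ 6.91 m/s.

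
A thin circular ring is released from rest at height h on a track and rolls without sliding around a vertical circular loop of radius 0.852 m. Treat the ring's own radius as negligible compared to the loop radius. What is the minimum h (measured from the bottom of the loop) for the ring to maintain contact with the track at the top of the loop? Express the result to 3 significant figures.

The moment of inertia is MR², giving k ≡ I/(MR²) = 1.
At the top, contact is just lost when gravity alone supplies the centripetal force: Mg = Mv_top²/r, i.e. v_top² = gr.
With ω = v/R, the kinetic energy at speed v is ½(1+k)Mv² = Mv².
Energy conservation from release (height h) to the top (height 2r): Mgh = Mg(2r) + M·gr.
Thus h_min = 2r + (1+k)r/2 = r(2 + 2/2) = 0.852 × 3 ≈ 2.56 m.

h_min ≈ 2.56 m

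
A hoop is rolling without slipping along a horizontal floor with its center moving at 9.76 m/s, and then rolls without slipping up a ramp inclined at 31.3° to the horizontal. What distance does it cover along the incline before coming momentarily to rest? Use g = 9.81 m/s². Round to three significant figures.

The moment of inertia is MR², giving k ≡ I/(MR²) = 1.
Pure rolling means v = ωR; then KE = ½Mv² + ½I(v/R)² = ½(1+k)Mv² = Mv².
Setting this equal to Mgh gives the vertical rise h = (1+k)v₀²/(2g) = 2×9.76²/(2×9.81) = 9.71 m.
Along the incline, d = h/sinθ = 9.71/sin31.3° ≈ 18.7 m.

d ≈ 18.7 m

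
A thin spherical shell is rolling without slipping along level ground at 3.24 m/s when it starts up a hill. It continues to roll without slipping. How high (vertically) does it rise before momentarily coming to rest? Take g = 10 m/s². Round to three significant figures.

For this body I = (2/3)MR², i.e. k = I/(MR²) = 2/3.
The rolling condition ω = v/R makes the rotational term ½I(v/R)² = ½kMv², so KE_total = ½(1+k)Mv² = (5/6)Mv².
At the top the kinetic energy is zero, so (5/6)Mv₀² = Mgh.
Thus h = (1+k)v₀²/(2g) = 1.667 × 3.24² / (2 × 10) ≈ 0.875 m.

h ≈ 0.875 m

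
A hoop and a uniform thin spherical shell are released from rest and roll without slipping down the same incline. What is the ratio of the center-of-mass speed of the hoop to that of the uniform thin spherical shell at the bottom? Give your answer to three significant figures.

Each satisfies Mgh = ½(1+k)Mv² with k = I/(MR²), so v ∝ 1/√(1+k).
For the hoop k = 1; for the uniform thin spherical shell k = 2/3.
v₁/v₂ = √((1+k₂)/(1+k₁)) = √(1.667/2) ≈ 0.913.

v_ratio ≈ 0.913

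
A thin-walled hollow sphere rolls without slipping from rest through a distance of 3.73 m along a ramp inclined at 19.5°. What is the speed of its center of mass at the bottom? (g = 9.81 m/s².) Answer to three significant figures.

v ≈ 3.83 m/s

Here I = (2/3)MR², so the shape factor k = I/(MR²) = 2/3.
Rolling without slipping gives ω = v/R, so the total kinetic energy is ½Mv² + ½Iω² = ½(1+k)Mv² = (5/6)Mv².
The vertical drop is h = L sinθ = 3.73 × sin19.5° = 1.245 m.
Energy conservation: Mgh = (5/6)Mv², so v = √(2gh/(1+k)) = √(2 × 9.81 × 1.245 / 1.667) ≈ 3.83 m/s.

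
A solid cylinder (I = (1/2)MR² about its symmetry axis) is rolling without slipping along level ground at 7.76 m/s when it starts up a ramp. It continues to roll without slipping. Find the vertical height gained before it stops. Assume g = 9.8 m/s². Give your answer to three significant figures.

With I = (1/2)MR², the ratio k = I/(MR²) is 0.5.
Since it rolls without slipping, ω = v/R and KE = ½Mv² + ½Iω² = ½(1+k)Mv² = (3/4)Mv².
All of this converts to potential energy at the highest point: (3/4)Mv₀² = Mgh.
Thus h = (1+k)v₀²/(2g) = 1.5 × 7.76² / (2 × 9.8) ≈ 4.61 m.

h ≈ 4.61 m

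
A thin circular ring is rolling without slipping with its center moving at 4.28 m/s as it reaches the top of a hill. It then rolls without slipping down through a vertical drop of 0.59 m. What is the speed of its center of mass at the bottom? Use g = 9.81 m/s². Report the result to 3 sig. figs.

The moment of inertia is MR², giving k ≡ I/(MR²) = 1.
Rolling without slipping gives ω = v/R, so the total kinetic energy is ½Mv² + ½Iω² = ½(1+k)Mv² = Mv².
Energy conservation: Mv₀² + Mgh = Mv², so v² = v₀² + 2gh/(1+k).
v = √(4.28² + 2×9.81×0.59/2) = √24.11 ≈ 4.91 m/s.

v ≈ 4.91 m/s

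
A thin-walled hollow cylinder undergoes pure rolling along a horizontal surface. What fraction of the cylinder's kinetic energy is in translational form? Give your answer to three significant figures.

For this body I = MR², i.e. k = I/(MR²) = 1.
With ω = v/R, KE_trans = ½Mv² and KE_rot = ½Iω² = ½kMv², so KE_total = ½(1+k)Mv².
The translational fraction is therefore 1/(1+k) = 1/2 ≈ 0.500.

fraction ≈ 0.500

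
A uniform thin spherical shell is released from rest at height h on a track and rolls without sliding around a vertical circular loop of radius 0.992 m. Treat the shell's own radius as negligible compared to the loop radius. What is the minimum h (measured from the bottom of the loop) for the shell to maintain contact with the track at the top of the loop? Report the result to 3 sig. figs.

h_min ≈ 2.81 m

The moment of inertia is (2/3)MR², giving k ≡ I/(MR²) = 2/3.
At the top, contact is just lost when gravity alone supplies the centripetal force: Mg = Mv_top²/r, i.e. v_top² = gr.
With ω = v/R, the kinetic energy at speed v is ½(1+k)Mv² = (5/6)Mv².
Energy conservation from release (height h) to the top (height 2r): Mgh = Mg(2r) + (5/6)M·gr.
Thus h_min = 2r + (1+k)r/2 = r(2 + 1.667/2) = 0.992 × 2.833 ≈ 2.81 m.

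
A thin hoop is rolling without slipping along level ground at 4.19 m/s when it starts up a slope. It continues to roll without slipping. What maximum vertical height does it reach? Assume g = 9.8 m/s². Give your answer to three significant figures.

For this body I = MR², i.e. k = I/(MR²) = 1.
Pure rolling means v = ωR; then KE = ½Mv² + ½I(v/R)² = ½(1+k)Mv² = Mv².
All of this converts to potential energy at the highest point: Mv₀² = Mgh.
Thus h = (1+k)v₀²/(2g) = 2 × 4.19² / (2 × 9.8) ≈ 1.79 m.

h ≈ 1.79 m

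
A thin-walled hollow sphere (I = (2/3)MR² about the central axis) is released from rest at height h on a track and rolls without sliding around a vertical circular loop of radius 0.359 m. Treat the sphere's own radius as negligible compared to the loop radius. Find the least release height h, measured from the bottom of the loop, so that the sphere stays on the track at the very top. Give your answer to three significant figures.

h_min ≈ 1.02 m

Here I = (2/3)MR², so the shape factor k = I/(MR²) = 2/3.
At the top of the loop, the minimum-contact condition is Mg = Mv_top²/r, so v_top² = gr.
With ω = v/R, the kinetic energy at speed v is ½(1+k)Mv² = (5/6)Mv².
Energy conservation from release (height h) to the top (height 2r): Mgh = Mg(2r) + (5/6)M·gr.
Thus h_min = 2r + (1+k)r/2 = r(2 + 1.667/2) = 0.359 × 2.833 ≈ 1.02 m.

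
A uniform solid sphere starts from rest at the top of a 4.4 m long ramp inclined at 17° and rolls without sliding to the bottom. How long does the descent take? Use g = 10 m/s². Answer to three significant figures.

t ≈ 2.05 s

For this body I = (2/5)MR², i.e. k = I/(MR²) = 0.4.
Newton's second law down the slope: Mg sinθ − f = Ma. The torque equation fR = Iα (with α = a/R) gives f = kMa.
Hence a = g sinθ/(1+k) = 10×sin17°/1.4 = 2.088 m/s².
Starting from rest, L = ½at², so t = √(2L/a) = √(2×4.4/2.088) ≈ 2.05 s.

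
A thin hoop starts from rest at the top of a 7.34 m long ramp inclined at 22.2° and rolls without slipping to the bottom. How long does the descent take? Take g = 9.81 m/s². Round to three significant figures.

t ≈ 2.81 s

For this body I = MR², i.e. k = I/(MR²) = 1.
Translational: Mg sinθ − f = Ma. Rotational about the CM: fR = Iα = kMRa, so f = kMa.
Hence a = g sinθ/(1+k) = 9.81×sin22.2°/2 = 1.853 m/s².
With constant a from rest, t = √(2L/a) = √(2·7.34/1.853) ≈ 2.81 s.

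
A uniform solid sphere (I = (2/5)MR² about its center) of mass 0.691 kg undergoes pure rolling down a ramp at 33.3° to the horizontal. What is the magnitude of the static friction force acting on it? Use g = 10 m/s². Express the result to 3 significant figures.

Here I = (2/5)MR², so the shape factor k = I/(MR²) = 0.4.
Along the incline Mg sinθ − f = Ma, and torque about the center fR = Iα = kMR²(a/R) gives f = kMa.
Combining, a = g sinθ/(1+k) and f = kMa = kMg sinθ/(1+k).
f = 0.4 × 0.691 × 10 × sin33.3° / 1.4 ≈ 1.08 N.

f ≈ 1.08 N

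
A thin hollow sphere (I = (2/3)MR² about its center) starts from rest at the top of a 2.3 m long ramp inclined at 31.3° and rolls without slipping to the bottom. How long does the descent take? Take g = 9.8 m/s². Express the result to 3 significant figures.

For this body I = (2/3)MR², i.e. k = I/(MR²) = 2/3.
Newton's second law down the slope: Mg sinθ − f = Ma. The torque equation fR = Iα (with α = a/R) gives f = kMa.
Hence a = g sinθ/(1+k) = 9.8×sin31.3°/1.667 = 3.055 m/s².
With constant a from rest, t = √(2L/a) = √(2·2.3/3.055) ≈ 1.23 s.

t ≈ 1.23 s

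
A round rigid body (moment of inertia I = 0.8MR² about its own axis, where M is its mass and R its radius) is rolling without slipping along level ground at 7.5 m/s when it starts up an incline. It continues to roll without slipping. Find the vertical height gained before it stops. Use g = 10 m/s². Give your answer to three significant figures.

h ≈ 5.06 m

The moment of inertia is 0.8MR², giving k ≡ I/(MR²) = 0.8.
Rolling without slipping gives ω = v/R, so the total kinetic energy is ½Mv² + ½Iω² = ½(1+k)Mv² = (9/10)Mv².
At the top the kinetic energy is zero, so (9/10)Mv₀² = Mgh.
Thus h = (1+k)v₀²/(2g) = 1.8 × 7.5² / (2 × 10) ≈ 5.06 m.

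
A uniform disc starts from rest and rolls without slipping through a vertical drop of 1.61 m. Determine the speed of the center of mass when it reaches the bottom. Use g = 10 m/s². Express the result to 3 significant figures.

v ≈ 4.63 m/s

With I = (1/2)MR², the ratio k = I/(MR²) is 0.5.
Rolling without slipping gives ω = v/R, so the total kinetic energy is ½Mv² + ½Iω² = ½(1+k)Mv² = (3/4)Mv².
Setting Mgh = (3/4)Mv² gives v = √(2gh/(1+k)) = √(2·10·1.61/1.5) ≈ 4.63 m/s.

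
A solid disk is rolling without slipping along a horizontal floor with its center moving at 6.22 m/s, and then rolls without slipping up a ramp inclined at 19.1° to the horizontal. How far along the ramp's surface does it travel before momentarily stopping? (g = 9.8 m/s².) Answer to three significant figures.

d ≈ 9.05 m

For this body I = (1/2)MR², i.e. k = I/(MR²) = 0.5.
The rolling condition ω = v/R makes the rotational term ½I(v/R)² = ½kMv², so KE_total = ½(1+k)Mv² = (3/4)Mv².
Setting this equal to Mgh gives the vertical rise h = (1+k)v₀²/(2g) = 1.5×6.22²/(2×9.8) = 2.961 m.
Along the incline, d = h/sinθ = 2.961/sin19.1° ≈ 9.05 m.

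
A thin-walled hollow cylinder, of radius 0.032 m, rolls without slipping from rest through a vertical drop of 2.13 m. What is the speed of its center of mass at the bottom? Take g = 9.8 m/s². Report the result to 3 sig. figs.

v ≈ 4.57 m/s

With I = MR², the ratio k = I/(MR²) is 1.
Since it rolls without slipping, ω = v/R and KE = ½Mv² + ½Iω² = ½(1+k)Mv² = Mv².
Setting Mgh = Mv² gives v = √(2gh/(1+k)) = √(2·9.8·2.13/2) ≈ 4.57 m/s.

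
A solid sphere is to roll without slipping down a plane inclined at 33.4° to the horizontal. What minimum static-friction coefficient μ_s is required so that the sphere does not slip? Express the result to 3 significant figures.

μ_min ≈ 0.188

With I = (2/5)MR², the ratio k = I/(MR²) is 0.4.
Along the incline Mg sinθ − f = Ma, and torque about the center fR = Iα = kMR²(a/R) gives f = kMa.
These give a = g sinθ/(1+k) and the required friction f = kMg sinθ/(1+k).
The normal force is N = Mg cosθ, so μ_min = f/N = k tanθ/(1+k).
μ_min = 0.4 × tan33.4° / 1.4 ≈ 0.188.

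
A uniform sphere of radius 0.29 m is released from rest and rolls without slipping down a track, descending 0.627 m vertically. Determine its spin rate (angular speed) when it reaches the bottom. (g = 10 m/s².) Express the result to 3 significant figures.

For this body I = (2/5)MR², i.e. k = I/(MR²) = 0.4.
The rolling condition ω = v/R makes the rotational term ½I(v/R)² = ½kMv², so KE_total = ½(1+k)Mv² = (7/10)Mv².
Energy conservation Mgh = ½(1+k)Mv² gives v = √(2gh/(1+k)) = √(2 × 10 × 0.627 / 1.4) = 2.993 m/s.
The angular speed follows from ω = v/R = 2.993/0.29 ≈ 10.3 rad/s.

ω ≈ 10.3 rad/s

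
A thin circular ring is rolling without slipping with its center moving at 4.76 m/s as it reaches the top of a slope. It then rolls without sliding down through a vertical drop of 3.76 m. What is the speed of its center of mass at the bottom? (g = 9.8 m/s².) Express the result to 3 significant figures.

v ≈ 7.71 m/s

The moment of inertia is MR², giving k ≡ I/(MR²) = 1.
Rolling without slipping gives ω = v/R, so the total kinetic energy is ½Mv² + ½Iω² = ½(1+k)Mv² = Mv².
Conserving energy between top and bottom: Mv² = Mv₀² + Mgh, hence v² = v₀² + 2gh/(1+k).
v = √(4.76² + 2×9.8×3.76/2) = √59.51 ≈ 7.71 m/s.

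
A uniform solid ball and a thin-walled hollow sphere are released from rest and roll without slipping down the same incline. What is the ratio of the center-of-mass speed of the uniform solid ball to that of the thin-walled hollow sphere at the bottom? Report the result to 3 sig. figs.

v_ratio ≈ 1.09

Each satisfies Mgh = ½(1+k)Mv² with k = I/(MR²), so v ∝ 1/√(1+k).
For the uniform solid ball k = 0.4; for the thin-walled hollow sphere k = 2/3.
v₁/v₂ = √((1+k₂)/(1+k₁)) = √(1.667/1.4) ≈ 1.09.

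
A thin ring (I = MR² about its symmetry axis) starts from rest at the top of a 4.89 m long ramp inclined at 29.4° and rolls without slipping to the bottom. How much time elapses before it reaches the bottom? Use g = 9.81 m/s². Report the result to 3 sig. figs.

t ≈ 2.02 s

Here I = MR², so the shape factor k = I/(MR²) = 1.
Translational: Mg sinθ − f = Ma. Rotational about the CM: fR = Iα = kMRa, so f = kMa.
Hence a = g sinθ/(1+k) = 9.81×sin29.4°/2 = 2.408 m/s².
With constant a from rest, t = √(2L/a) = √(2·4.89/2.408) ≈ 2.02 s.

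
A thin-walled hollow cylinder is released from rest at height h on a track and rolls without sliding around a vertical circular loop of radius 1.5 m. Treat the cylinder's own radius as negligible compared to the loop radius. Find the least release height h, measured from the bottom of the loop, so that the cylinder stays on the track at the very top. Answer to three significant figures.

h_min ≈ 4.50 m

Here I = MR², so the shape factor k = I/(MR²) = 1.
At the top, contact is just lost when gravity alone supplies the centripetal force: Mg = Mv_top²/r, i.e. v_top² = gr.
With ω = v/R, the kinetic energy at speed v is ½(1+k)Mv² = Mv².
Energy conservation from release (height h) to the top (height 2r): Mgh = Mg(2r) + M·gr.
Thus h_min = 2r + (1+k)r/2 = r(2 + 2/2) = 1.5 × 3 ≈ 4.50 m.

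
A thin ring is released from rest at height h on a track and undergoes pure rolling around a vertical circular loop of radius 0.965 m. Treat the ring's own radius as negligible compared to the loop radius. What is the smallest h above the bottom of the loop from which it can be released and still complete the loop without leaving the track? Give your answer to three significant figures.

For this body I = MR², i.e. k = I/(MR²) = 1.
At the top of the loop, the minimum-contact condition is Mg = Mv_top²/r, so v_top² = gr.
With ω = v/R, the kinetic energy at speed v is ½(1+k)Mv² = Mv².
Energy conservation from release (height h) to the top (height 2r): Mgh = Mg(2r) + M·gr.
Thus h_min = 2r + (1+k)r/2 = r(2 + 2/2) = 0.965 × 3 ≈ 2.90 m.

h_min ≈ 2.90 m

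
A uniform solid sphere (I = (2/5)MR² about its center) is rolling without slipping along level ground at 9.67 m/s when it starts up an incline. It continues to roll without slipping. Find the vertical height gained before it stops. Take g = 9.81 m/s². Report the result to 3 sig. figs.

The moment of inertia is (2/5)MR², giving k ≡ I/(MR²) = 0.4.
Pure rolling means v = ωR; then KE = ½Mv² + ½I(v/R)² = ½(1+k)Mv² = (7/10)Mv².
All of this converts to potential energy at the highest point: (7/10)Mv₀² = Mgh.
Thus h = (1+k)v₀²/(2g) = 1.4 × 9.67² / (2 × 9.81) ≈ 6.67 m.

h ≈ 6.67 m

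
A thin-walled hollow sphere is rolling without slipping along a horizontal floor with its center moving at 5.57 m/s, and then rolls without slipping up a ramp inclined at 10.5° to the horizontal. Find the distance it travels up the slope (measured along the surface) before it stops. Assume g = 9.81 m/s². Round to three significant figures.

d ≈ 14.5 m

With I = (2/3)MR², the ratio k = I/(MR²) is 2/3.
Pure rolling means v = ωR; then KE = ½Mv² + ½I(v/R)² = ½(1+k)Mv² = (5/6)Mv².
Setting this equal to Mgh gives the vertical rise h = (1+k)v₀²/(2g) = 1.667×5.57²/(2×9.81) = 2.635 m.
Along the incline, d = h/sinθ = 2.635/sin10.5° ≈ 14.5 m.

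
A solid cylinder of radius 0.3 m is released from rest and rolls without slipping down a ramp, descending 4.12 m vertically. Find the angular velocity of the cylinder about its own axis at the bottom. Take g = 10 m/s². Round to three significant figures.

ω ≈ 24.7 rad/s

The moment of inertia is (1/2)MR², giving k ≡ I/(MR²) = 0.5.
Since it rolls without slipping, ω = v/R and KE = ½Mv² + ½Iω² = ½(1+k)Mv² = (3/4)Mv².
Energy conservation Mgh = ½(1+k)Mv² gives v = √(2gh/(1+k)) = √(2 × 10 × 4.12 / 1.5) = 7.412 m/s.
Then ω = v/R = 7.412 / 0.3 ≈ 24.7 rad/s.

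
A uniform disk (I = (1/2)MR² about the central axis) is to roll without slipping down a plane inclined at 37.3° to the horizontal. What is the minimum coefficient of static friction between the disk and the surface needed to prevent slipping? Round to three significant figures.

The moment of inertia is (1/2)MR², giving k ≡ I/(MR²) = 0.5.
Newton's second law down the slope: Mg sinθ − f = Ma. The torque equation fR = Iα (with α = a/R) gives f = kMa.
These give a = g sinθ/(1+k) and the required friction f = kMg sinθ/(1+k).
The normal force is N = Mg cosθ, so μ_min = f/N = k tanθ/(1+k).
μ_min = 0.5 × tan37.3° / 1.5 ≈ 0.254.

μ_min ≈ 0.254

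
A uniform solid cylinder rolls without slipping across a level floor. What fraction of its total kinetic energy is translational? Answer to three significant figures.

With I = (1/2)MR², the ratio k = I/(MR²) is 0.5.
Since ω = v/R, the translational part is ½Mv² and the rotational part is ½I(v/R)² = ½kMv²; the total is ½(1+k)Mv².
The translational fraction is therefore 1/(1+k) = 1/1.5 ≈ 0.667.

fraction ≈ 0.667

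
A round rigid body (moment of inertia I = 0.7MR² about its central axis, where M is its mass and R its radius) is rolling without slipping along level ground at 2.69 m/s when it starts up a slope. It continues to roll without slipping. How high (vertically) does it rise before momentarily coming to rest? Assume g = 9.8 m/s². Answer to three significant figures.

Here I = 0.7MR², so the shape factor k = I/(MR²) = 0.7.
Rolling without slipping gives ω = v/R, so the total kinetic energy is ½Mv² + ½Iω² = ½(1+k)Mv² = (17/20)Mv².
At the top the kinetic energy is zero, so (17/20)Mv₀² = Mgh.
Thus h = (1+k)v₀²/(2g) = 1.7 × 2.69² / (2 × 9.8) ≈ 0.628 m.

h ≈ 0.628 m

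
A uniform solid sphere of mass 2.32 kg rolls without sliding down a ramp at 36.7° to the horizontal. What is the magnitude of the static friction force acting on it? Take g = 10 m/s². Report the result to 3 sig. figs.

f ≈ 3.96 N

Here I = (2/5)MR², so the shape factor k = I/(MR²) = 0.4.
Along the incline Mg sinθ − f = Ma, and torque about the center fR = Iα = kMR²(a/R) gives f = kMa.
Combining, a = g sinθ/(1+k) and f = kMa = kMg sinθ/(1+k).
f = 0.4 × 2.32 × 10 × sin36.7° / 1.4 ≈ 3.96 N.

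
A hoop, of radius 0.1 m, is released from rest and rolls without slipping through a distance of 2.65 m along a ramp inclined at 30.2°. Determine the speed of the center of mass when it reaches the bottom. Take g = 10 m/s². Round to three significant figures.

Here I = MR², so the shape factor k = I/(MR²) = 1.
Rolling without slipping gives ω = v/R, so the total kinetic energy is ½Mv² + ½Iω² = ½(1+k)Mv² = Mv².
The vertical drop is h = L sinθ = 2.65 × sin30.2° = 1.333 m.
Energy conservation: Mgh = Mv², so v = √(2gh/(1+k)) = √(2 × 10 × 1.333 / 2) ≈ 3.65 m/s.

v ≈ 3.65 m/s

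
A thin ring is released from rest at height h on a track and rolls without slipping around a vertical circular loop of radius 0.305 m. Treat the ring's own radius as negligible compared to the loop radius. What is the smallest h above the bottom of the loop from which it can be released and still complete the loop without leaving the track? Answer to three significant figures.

h_min ≈ 0.915 m

With I = MR², the ratio k = I/(MR²) is 1.
At the top of the loop, the minimum-contact condition is Mg = Mv_top²/r, so v_top² = gr.
With ω = v/R, the kinetic energy at speed v is ½(1+k)Mv² = Mv².
Energy conservation from release (height h) to the top (height 2r): Mgh = Mg(2r) + M·gr.
Thus h_min = 2r + (1+k)r/2 = r(2 + 2/2) = 0.305 × 3 ≈ 0.915 m.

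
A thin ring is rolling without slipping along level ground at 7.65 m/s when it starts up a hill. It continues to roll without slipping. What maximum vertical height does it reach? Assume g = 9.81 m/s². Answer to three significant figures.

h ≈ 5.97 m

Here I = MR², so the shape factor k = I/(MR²) = 1.
Pure rolling means v = ωR; then KE = ½Mv² + ½I(v/R)² = ½(1+k)Mv² = Mv².
At the top the kinetic energy is zero, so Mv₀² = Mgh.
Thus h = (1+k)v₀²/(2g) = 2 × 7.65² / (2 × 9.81) ≈ 5.97 m.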